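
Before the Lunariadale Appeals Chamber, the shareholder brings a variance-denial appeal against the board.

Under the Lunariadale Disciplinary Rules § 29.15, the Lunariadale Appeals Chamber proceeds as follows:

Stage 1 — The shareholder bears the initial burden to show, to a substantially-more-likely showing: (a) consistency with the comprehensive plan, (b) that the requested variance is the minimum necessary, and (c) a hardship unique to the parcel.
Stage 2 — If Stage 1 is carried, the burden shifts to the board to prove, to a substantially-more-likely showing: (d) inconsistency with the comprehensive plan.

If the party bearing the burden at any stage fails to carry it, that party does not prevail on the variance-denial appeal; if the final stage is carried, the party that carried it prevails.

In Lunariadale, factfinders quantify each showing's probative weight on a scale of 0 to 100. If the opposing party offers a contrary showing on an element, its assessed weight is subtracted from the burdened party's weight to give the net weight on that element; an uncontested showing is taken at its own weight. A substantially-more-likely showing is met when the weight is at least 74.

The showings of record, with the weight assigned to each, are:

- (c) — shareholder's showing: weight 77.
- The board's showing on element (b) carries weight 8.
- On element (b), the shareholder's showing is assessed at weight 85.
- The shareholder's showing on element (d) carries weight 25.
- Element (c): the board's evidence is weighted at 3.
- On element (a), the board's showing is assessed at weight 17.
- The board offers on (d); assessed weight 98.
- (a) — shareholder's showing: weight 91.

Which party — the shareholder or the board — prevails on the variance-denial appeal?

shareholder

At Stage 1 the shareholder must meet a substantially-more-likely showing (weight is at least 74): on (a) the weight is 91 less the opposing 17 gives net 74, ≥ 74, so (a) meets the standard; on (b) the weight is 85 less the opposing 8 gives net 77, which does reach 74, so (b) meets the standard; on (c) the weight is 77 less the opposing 3 gives net 74, ≥ 74, so (c) meets the standard.
  The shareholder carries Stage 1; the board now bears the burden.
At Stage 2 the board must meet a substantially-more-likely showing (weight is at least 74): on (d) the weight is 98 less the opposing 25 gives net 73, < 74, so (d) does not meet the standard.
  Stage 2 not carried; the board fails its burden.
The analysis ends at Stage 2; the shareholder prevails.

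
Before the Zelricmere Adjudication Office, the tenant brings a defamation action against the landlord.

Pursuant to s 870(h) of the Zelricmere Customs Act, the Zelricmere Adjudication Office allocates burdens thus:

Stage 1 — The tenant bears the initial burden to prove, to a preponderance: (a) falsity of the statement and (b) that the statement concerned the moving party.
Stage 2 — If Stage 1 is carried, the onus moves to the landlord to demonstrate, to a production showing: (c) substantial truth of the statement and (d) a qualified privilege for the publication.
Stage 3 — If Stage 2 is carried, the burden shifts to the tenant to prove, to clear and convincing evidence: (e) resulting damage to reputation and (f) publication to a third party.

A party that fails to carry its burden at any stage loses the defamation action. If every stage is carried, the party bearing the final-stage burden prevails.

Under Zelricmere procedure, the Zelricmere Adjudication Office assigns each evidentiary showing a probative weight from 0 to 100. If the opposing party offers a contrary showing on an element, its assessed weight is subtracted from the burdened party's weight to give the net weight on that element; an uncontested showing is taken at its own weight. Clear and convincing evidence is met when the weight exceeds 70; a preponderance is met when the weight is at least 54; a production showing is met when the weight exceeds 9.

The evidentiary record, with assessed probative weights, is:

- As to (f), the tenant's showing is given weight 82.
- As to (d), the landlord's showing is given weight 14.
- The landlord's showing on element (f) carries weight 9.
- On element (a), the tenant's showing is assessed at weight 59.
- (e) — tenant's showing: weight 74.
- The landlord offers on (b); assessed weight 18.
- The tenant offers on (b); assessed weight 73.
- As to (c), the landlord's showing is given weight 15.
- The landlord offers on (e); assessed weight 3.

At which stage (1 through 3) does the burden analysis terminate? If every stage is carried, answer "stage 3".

At Stage 1 the tenant must meet a preponderance (weight is at least 54): on (a) the weight is 59, which does reach 54, so (a) meets the standard; on (b) the weight is 73 less the opposing 18 gives net 55, ≥ 54, so (b) meets the standard.
  Stage 1 carried; the burden shifts to the landlord.
At Stage 2 the landlord must meet a production showing (weight exceeds 9): on (c) the weight is 15, which does exceed 9, so (c) meets the standard; on (d) the weight is 14, > 9, so (d) meets the standard.
  The landlord carries Stage 2; the tenant now bears the burden.
At Stage 3 the tenant must meet clear and convincing evidence (weight exceeds 70): on (e) the weight is 74 less the opposing 3 gives net 71, which does exceed 70, so (e) meets the standard; on (f) the weight is 82 less the opposing 9 gives net 73, > 70, so (f) meets the standard.
  Stage 3 carried; the final stage is satisfied.
Every stage carried; the tenant prevails.

stage 3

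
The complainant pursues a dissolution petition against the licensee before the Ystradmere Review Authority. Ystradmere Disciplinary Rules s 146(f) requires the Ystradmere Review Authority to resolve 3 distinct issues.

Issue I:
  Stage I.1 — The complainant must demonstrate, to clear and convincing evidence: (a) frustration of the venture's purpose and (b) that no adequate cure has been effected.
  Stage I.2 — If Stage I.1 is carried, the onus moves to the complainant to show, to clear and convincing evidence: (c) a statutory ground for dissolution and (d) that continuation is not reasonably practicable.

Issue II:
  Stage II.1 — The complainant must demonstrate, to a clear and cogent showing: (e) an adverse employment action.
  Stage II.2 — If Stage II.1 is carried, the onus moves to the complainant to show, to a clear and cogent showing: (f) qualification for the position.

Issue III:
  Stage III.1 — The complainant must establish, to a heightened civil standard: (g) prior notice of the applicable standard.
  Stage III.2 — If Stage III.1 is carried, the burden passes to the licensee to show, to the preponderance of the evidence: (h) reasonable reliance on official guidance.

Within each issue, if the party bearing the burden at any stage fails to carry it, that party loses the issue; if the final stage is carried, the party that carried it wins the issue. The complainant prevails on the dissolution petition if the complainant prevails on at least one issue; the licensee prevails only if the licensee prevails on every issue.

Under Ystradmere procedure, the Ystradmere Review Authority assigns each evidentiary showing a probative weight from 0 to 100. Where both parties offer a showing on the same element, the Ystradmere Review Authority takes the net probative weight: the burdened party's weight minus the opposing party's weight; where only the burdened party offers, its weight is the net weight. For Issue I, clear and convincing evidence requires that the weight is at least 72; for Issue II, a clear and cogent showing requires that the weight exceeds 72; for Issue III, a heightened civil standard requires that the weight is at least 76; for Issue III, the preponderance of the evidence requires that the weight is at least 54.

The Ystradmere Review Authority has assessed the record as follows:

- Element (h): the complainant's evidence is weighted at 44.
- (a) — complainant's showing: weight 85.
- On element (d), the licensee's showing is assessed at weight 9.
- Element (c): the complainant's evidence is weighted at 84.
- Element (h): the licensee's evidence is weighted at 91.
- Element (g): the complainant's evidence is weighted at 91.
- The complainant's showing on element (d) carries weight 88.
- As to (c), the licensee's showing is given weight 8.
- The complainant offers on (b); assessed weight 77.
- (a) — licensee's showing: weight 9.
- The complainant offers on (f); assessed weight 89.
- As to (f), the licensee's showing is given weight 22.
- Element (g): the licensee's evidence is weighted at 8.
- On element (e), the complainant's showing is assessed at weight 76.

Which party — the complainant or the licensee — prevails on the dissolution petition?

— Issue I —
At Stage I.1 the complainant must meet clear and convincing evidence (weight is at least 72): on (a) the weight is 85 less the opposing 9 gives net 76, which does reach 72, so (a) meets the standard; on (b) the weight is 77, which does reach 72, so (b) meets the standard.
  All elements met. The complainant retains the burden for Stage I.2.
At Stage I.2 the complainant must meet clear and convincing evidence (weight is at least 72): on (c) the weight is 84 less the opposing 8 gives net 76, which does reach 72, so (c) meets the standard; on (d) the weight is 88 less the opposing 9 gives net 79, which does reach 72, so (d) meets the standard.
  The complainant carries the last stage.
All stages carried — the complainant prevails on this issue.
— Issue II —
At Stage II.1 the complainant must meet a clear and cogent showing (weight exceeds 72): on (e) the weight is 76, which does exceed 72, so (e) meets the standard.
  All elements met. The complainant retains the burden for Stage II.2.
At Stage II.2 the complainant must meet a clear and cogent showing (weight exceeds 72): on (f) the weight is 89 less the opposing 22 gives net 67, which does not exceed 72, so (f) does not meet the standard.
  Stage II.2 not carried; the complainant fails its burden.
So the licensee prevails on this issue.
— Issue III —
Stage III.1 (complainant, a heightened civil standard, weight is at least 76): (g) net 91−8=83 ≥ 76 — meets.
  Stage III.1 is satisfied; the onus moves to the licensee.
Stage III.2 (licensee, the preponderance of the evidence, weight is at least 54): (h) net 91−44=47 < 54 — fails.
  Stage III.2 not carried; the licensee fails its burden.
So the complainant prevails on this issue.
Per-issue: Issue I → complainant; Issue II → licensee; Issue III → complainant. The complainant must prevail on at least one issue; overall, the complainant prevails.

complainant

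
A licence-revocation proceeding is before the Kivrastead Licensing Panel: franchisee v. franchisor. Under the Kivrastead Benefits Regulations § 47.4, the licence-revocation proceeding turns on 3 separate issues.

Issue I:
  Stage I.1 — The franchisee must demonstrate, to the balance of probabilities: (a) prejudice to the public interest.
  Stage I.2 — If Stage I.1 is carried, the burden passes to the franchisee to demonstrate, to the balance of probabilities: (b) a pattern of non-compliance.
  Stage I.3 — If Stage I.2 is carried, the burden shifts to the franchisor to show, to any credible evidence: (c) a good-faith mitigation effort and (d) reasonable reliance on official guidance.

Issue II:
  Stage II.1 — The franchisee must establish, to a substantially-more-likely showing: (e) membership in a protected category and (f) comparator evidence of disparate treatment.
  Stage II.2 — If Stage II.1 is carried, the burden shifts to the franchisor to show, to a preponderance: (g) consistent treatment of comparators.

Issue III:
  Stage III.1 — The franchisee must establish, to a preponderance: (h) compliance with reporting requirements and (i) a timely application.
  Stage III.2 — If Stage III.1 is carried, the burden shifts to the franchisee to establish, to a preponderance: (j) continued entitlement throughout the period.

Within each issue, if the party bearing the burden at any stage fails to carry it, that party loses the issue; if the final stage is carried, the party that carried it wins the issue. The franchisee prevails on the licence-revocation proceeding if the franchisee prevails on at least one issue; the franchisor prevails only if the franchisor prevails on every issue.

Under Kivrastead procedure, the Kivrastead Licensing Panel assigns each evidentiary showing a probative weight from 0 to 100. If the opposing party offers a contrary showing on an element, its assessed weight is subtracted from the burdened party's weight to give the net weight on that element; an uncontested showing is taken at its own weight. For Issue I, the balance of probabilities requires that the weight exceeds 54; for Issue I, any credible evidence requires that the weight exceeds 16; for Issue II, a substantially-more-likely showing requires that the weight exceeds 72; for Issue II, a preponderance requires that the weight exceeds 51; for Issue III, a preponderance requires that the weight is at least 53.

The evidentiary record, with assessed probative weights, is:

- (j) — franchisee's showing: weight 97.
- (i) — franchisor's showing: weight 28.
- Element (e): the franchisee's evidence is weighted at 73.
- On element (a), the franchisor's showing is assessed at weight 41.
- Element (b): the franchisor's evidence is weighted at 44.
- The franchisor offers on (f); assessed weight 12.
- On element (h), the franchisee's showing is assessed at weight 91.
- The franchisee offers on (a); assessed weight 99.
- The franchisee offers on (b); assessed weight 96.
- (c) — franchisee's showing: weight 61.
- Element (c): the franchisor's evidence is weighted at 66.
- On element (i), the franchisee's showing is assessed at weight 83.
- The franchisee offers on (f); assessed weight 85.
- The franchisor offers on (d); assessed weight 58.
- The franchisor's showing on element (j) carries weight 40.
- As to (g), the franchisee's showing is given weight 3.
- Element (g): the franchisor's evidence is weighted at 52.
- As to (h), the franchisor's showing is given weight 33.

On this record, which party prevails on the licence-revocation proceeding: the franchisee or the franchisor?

— Issue I —
At Stage I.1 the franchisee must meet the balance of probabilities (weight exceeds 54): on (a) the weight is 99 less the opposing 41 gives net 58, > 54, so (a) meets the standard.
  Stage I.1 is satisfied; the franchisee continues to bear the burden.
At Stage I.2 the franchisee must meet the balance of probabilities (weight exceeds 54): on (b) the weight is 96 less the opposing 44 gives net 52, ≤ 54, so (b) does not meet the standard.
  Stage I.2 not carried; the franchisee fails its burden.
The franchisor prevails on this issue.
— Issue II —
At Stage II.1 the franchisee must meet a substantially-more-likely showing (weight exceeds 72): on (e) the weight is 73, which does exceed 72, so (e) meets the standard; on (f) the weight is 85 less the opposing 12 gives net 73, which does exceed 72, so (f) meets the standard.
  All elements met. The burden passes to the franchisor.
At Stage II.2 the franchisor must meet a preponderance (weight exceeds 51): on (g) the weight is 52 less the opposing 3 gives net 49, which does not exceed 51, so (g) does not meet the standard.
  Stage II.2 not carried; the franchisor fails its burden.
The franchisee prevails on this issue.
— Issue III —
At Stage III.1 the franchisee must meet a preponderance (weight is at least 53): on (h) the weight is 91 less the opposing 33 gives net 58, ≥ 53, so (h) meets the standard; on (i) the weight is 83 less the opposing 28 gives net 55, ≥ 53, so (i) meets the standard.
  Stage III.1 is satisfied; the franchisee continues to bear the burden.
At Stage III.2 the franchisee must meet a preponderance (weight is at least 53): on (j) the weight is 97 less the opposing 40 gives net 57, which does reach 53, so (j) meets the standard.
  The franchisee carries the last stage.
With every stage satisfied, the franchisee prevails on this issue.
Per-issue: Issue I → franchisor; Issue II → franchisee; Issue III → franchisee. The franchisee must prevail on at least one issue; overall, the franchisee prevails.

franchisee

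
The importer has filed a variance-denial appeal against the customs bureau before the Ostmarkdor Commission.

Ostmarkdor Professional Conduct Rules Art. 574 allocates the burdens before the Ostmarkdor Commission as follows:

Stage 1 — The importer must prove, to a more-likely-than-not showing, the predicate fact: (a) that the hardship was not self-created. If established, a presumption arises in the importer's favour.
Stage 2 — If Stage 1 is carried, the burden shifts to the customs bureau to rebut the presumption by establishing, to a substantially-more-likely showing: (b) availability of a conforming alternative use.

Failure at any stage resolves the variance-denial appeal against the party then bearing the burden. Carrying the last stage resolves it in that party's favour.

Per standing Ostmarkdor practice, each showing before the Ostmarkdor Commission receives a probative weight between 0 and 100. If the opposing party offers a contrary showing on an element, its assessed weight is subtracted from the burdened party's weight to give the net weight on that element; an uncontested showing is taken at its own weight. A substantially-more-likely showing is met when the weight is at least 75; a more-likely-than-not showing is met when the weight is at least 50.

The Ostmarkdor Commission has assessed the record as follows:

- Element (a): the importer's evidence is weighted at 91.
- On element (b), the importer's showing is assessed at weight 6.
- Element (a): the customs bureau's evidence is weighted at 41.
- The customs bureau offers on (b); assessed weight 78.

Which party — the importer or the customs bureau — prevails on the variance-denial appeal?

At Stage 1 the importer must meet a more-likely-than-not showing (weight is at least 50): on (a) the weight is 91 less the opposing 41 gives net 50, ≥ 50, so (a) meets the standard.
  The importer carries Stage 1; the customs bureau now bears the burden.
At Stage 2 the customs bureau must meet a substantially-more-likely showing (weight is at least 75): on (b) the weight is 78 less the opposing 6 gives net 72, which does not reach 75, so (b) does not meet the standard.
  Not every element is met, so the customs bureau fails to carry Stage 2.
So the importer prevails.

importer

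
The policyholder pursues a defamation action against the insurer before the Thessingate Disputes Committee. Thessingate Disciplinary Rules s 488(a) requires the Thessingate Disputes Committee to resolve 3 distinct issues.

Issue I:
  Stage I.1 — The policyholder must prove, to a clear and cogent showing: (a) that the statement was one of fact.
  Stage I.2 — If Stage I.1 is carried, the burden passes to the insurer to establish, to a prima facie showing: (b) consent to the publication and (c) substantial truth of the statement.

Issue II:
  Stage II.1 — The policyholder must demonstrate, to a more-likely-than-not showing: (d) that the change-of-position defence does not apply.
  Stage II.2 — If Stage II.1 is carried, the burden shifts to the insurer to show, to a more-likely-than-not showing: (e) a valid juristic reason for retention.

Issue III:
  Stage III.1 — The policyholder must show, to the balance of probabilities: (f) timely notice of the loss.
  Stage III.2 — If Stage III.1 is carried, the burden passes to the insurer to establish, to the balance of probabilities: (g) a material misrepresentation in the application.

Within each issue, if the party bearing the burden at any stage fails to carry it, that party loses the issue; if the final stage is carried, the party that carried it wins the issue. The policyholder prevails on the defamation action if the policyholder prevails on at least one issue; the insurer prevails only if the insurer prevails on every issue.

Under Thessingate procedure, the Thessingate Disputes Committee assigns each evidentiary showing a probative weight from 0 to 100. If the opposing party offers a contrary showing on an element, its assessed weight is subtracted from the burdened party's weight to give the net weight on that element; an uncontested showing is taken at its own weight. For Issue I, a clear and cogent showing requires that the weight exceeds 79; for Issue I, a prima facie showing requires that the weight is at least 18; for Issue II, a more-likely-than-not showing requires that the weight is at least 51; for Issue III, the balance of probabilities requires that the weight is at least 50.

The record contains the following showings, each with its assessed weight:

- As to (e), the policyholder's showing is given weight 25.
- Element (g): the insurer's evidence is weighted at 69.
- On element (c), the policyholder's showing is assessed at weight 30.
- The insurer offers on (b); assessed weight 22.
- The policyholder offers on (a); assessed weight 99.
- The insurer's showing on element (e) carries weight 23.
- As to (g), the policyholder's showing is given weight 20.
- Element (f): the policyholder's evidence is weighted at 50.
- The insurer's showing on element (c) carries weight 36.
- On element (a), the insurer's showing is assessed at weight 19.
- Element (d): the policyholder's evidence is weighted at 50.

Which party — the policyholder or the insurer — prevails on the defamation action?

policyholder

— Issue I —
Stage I.1 — burden on policyholder; standard: a clear and cogent showing (weight exceeds 79).
    (a): 99 − 19 = 80 > 79 [met]
  Stage I.1 is satisfied; the onus moves to the insurer.
Stage I.2 — burden on insurer; standard: a prima facie showing (weight is at least 18).
    (b): 22 ≥ 18 [met]
    (c): 36 − 30 = 6 < 18 [not met]
  The insurer does not carry Stage I.2.
The analysis ends at Stage I.2; the policyholder prevails on this issue.
— Issue II —
Stage II.1 — burden on policyholder; standard: a more-likely-than-not showing (weight is at least 51).
    (d): 50 < 51 [not met]
  The policyholder does not carry Stage II.1.
The insurer prevails on this issue.
— Issue III —
Stage III.1 — burden on policyholder; standard: the balance of probabilities (weight is at least 50).
    (f): 50 ≥ 50 [met]
  The policyholder carries Stage III.1; the insurer now bears the burden.
Stage III.2 — burden on insurer; standard: the balance of probabilities (weight is at least 50).
    (g): 69 − 20 = 49 < 50 [not met]
  The insurer does not carry Stage III.2.
The analysis ends at Stage III.2; the policyholder prevails on this issue.
Per-issue: Issue I → policyholder; Issue II → insurer; Issue III → policyholder. The policyholder must prevail on at least one issue; overall, the policyholder prevails.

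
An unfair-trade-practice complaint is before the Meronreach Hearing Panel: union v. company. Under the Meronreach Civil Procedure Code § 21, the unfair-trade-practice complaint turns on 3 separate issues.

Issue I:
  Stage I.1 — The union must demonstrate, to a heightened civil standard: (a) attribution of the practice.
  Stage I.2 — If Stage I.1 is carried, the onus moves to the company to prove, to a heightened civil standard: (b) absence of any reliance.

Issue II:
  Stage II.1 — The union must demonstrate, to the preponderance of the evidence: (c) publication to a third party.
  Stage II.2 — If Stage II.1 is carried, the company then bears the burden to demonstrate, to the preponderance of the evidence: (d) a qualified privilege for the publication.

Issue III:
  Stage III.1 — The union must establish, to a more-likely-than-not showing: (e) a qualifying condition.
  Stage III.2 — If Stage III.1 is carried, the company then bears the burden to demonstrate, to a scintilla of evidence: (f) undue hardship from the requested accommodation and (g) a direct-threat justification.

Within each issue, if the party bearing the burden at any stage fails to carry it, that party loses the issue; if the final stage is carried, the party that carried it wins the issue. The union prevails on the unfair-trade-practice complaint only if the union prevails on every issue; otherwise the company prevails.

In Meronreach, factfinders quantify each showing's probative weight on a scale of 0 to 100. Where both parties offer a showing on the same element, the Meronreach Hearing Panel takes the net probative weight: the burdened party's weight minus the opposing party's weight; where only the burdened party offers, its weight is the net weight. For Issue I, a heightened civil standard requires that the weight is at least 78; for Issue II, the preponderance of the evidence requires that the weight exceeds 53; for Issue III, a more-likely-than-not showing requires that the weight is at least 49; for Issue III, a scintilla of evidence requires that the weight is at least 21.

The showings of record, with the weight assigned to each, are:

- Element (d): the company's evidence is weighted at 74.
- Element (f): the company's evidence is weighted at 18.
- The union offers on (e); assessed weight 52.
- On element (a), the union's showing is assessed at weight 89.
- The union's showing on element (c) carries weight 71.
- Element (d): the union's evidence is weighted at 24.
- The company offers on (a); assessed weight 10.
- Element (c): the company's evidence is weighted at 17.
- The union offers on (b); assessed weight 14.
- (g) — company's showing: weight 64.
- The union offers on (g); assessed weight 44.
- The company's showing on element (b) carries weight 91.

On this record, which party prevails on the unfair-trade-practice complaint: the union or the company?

— Issue I —
Stage I.1 (union, a heightened civil standard, weight is at least 78): (a) net 89−10=79 ≥ 78 — meets.
  Stage I.1 is satisfied; the onus moves to the company.
Stage I.2 (company, a heightened civil standard, weight is at least 78): (b) net 91−14=77 < 78 — fails.
  Not every element is met, so the company fails to carry Stage I.2.
So the union prevails on this issue.
— Issue II —
Stage II.1 — burden on union; standard: the preponderance of the evidence (weight exceeds 53).
    (c): 71 − 17 = 54 > 53 [met]
  Stage II.1 carried; the burden shifts to the company.
Stage II.2 — burden on company; standard: the preponderance of the evidence (weight exceeds 53).
    (d): 74 − 24 = 50 ≤ 53 [not met]
  Not every element is met, so the company fails to carry Stage II.2.
So the union prevails on this issue.
— Issue III —
Stage III.1 (union, a more-likely-than-not showing, weight is at least 49): (e) 52 ≥ 49 — meets.
  Stage III.1 is satisfied; the onus moves to the company.
Stage III.2 (company, a scintilla of evidence, weight is at least 21): (f) 18 < 21 — fails; (g) net 64−44=20 < 21 — fails.
  Not every element is met, so the company fails to carry Stage III.2.
The analysis ends at Stage III.2; the union prevails on this issue.
Per-issue: Issue I → union; Issue II → union; Issue III → union. The union must prevail on every issue; overall, the union prevails.

union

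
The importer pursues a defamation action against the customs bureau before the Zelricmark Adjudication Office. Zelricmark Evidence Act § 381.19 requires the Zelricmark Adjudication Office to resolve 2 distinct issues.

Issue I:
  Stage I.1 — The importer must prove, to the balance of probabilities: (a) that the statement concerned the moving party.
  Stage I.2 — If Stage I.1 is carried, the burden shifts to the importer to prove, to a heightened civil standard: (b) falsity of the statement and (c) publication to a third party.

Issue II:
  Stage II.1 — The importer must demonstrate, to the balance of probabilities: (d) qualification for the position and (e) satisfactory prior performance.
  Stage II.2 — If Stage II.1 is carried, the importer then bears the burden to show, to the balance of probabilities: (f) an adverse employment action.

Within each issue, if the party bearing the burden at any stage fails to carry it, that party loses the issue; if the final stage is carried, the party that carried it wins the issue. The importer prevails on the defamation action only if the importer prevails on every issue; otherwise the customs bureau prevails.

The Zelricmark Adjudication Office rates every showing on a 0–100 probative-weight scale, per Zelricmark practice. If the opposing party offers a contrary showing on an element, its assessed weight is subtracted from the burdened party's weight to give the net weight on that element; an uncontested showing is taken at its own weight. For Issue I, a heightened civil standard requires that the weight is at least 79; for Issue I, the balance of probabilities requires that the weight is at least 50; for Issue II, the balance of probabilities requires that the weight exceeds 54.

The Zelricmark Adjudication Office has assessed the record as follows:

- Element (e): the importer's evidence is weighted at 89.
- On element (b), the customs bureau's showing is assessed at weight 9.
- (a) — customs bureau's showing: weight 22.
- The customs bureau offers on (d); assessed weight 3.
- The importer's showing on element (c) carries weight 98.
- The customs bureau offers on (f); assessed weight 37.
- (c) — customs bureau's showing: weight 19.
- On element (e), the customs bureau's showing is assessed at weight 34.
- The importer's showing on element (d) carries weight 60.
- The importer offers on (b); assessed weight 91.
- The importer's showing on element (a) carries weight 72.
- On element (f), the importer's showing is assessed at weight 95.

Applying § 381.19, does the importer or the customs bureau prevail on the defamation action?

— Issue I —
Stage I.1 (importer, the balance of probabilities, weight is at least 50): (a) net 72−22=50 ≥ 50 — meets.
  All elements met. The importer retains the burden for Stage I.2.
Stage I.2 (importer, a heightened civil standard, weight is at least 79): (b) net 91−9=82 ≥ 79 — meets; (c) net 98−19=79 ≥ 79 — meets.
  The importer carries the last stage.
With every stage satisfied, the importer prevails on this issue.
— Issue II —
Stage II.1 (importer, the balance of probabilities, weight exceeds 54): (d) net 60−3=57 > 54 — meets; (e) net 89−34=55 > 54 — meets.
  Stage II.1 carried; the burden remains with the importer.
Stage II.2 (importer, the balance of probabilities, weight exceeds 54): (f) net 95−37=58 > 54 — meets.
  The importer carries the last stage.
With every stage satisfied, the importer prevails on this issue.
Per-issue: Issue I → importer; Issue II → importer. The importer must prevail on every issue; overall, the importer prevails.

importer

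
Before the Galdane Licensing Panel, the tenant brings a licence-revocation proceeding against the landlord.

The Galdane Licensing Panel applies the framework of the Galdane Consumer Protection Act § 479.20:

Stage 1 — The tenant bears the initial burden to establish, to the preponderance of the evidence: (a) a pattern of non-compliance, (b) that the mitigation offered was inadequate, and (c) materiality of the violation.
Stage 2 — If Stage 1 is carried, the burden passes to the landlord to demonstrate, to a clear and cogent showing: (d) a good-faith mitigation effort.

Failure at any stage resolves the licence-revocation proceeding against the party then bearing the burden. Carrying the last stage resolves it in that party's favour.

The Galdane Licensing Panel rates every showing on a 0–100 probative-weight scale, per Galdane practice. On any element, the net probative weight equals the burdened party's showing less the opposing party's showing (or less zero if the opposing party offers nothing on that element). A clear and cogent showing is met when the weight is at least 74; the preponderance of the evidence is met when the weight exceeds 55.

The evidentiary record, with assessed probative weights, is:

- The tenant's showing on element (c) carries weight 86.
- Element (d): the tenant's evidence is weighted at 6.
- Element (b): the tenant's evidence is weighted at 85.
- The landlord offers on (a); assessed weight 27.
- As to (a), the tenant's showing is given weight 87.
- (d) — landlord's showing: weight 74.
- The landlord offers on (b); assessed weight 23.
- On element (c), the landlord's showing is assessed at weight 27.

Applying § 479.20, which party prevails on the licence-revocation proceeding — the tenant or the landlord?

At Stage 1 the tenant must meet the preponderance of the evidence (weight exceeds 55): on (a) the weight is 87 less the opposing 27 gives net 60, > 55, so (a) meets the standard; on (b) the weight is 85 less the opposing 23 gives net 62, > 55, so (b) meets the standard; on (c) the weight is 86 less the opposing 27 gives net 59, > 55, so (c) meets the standard.
  Stage 1 carried; the burden shifts to the landlord.
At Stage 2 the landlord must meet a clear and cogent showing (weight is at least 74): on (d) the weight is 74 less the opposing 6 gives net 68, which does not reach 74, so (d) does not meet the standard.
  Stage 2 not carried; the landlord fails its burden.
The tenant prevails.

tenant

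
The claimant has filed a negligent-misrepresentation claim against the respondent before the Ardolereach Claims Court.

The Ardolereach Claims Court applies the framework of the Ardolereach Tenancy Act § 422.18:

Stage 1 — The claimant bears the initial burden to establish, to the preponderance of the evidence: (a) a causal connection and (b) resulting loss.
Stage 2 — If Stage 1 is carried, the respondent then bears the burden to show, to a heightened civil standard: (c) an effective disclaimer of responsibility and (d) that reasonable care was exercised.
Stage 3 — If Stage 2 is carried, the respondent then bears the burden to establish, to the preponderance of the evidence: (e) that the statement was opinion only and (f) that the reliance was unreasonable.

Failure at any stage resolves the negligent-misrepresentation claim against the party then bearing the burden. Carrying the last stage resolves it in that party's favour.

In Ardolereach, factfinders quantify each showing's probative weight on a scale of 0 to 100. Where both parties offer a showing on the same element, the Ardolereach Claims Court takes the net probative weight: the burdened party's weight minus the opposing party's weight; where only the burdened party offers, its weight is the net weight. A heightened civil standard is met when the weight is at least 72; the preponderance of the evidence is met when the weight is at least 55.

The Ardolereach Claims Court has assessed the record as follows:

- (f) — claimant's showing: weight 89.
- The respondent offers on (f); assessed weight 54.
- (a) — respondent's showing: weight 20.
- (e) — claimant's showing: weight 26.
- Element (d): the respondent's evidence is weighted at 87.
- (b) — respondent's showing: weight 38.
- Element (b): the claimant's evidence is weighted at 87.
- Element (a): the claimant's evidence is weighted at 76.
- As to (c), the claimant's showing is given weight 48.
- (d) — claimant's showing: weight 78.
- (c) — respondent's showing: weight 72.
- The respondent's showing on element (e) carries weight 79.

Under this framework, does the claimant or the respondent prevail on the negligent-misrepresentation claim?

Stage 1 — burden on claimant; standard: the preponderance of the evidence (weight is at least 55).
    (a): 76 − 20 = 56 ≥ 55 [met]
    (b): 87 − 38 = 49 < 55 [not met]
  Not every element is met, so the claimant fails to carry Stage 1.
The analysis ends at Stage 1; the respondent prevails.

respondent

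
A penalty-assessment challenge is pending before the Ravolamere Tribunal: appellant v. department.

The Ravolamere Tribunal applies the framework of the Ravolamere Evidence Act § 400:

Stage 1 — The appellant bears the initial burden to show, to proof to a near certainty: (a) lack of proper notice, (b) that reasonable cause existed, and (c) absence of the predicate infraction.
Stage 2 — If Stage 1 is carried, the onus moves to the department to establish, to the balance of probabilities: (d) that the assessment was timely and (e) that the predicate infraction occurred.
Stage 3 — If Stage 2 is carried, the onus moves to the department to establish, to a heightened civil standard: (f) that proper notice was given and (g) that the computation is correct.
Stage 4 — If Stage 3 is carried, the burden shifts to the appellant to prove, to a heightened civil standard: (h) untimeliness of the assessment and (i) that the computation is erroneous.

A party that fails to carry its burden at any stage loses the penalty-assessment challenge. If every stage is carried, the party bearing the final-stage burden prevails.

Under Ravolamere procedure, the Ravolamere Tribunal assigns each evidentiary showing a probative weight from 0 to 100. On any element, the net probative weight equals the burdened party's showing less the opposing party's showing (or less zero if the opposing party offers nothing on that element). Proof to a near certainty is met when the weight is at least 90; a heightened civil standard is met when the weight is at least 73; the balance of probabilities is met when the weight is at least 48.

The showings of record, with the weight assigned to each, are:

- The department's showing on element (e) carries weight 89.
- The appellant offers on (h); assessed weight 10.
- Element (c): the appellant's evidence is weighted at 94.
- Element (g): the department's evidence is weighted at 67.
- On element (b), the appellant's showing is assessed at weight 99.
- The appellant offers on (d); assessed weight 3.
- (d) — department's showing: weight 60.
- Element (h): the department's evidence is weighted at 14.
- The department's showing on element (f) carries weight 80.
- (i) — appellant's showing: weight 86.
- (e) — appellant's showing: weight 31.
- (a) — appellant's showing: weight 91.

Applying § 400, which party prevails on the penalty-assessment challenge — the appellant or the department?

Stage 1 — burden on appellant; standard: proof to a near certainty (weight is at least 90).
    (a): 91 ≥ 90 [met]
    (b): 99 ≥ 90 [met]
    (c): 94 ≥ 90 [met]
  Stage 1 carried; the burden shifts to the department.
Stage 2 — burden on department; standard: the balance of probabilities (weight is at least 48).
    (d): 60 − 3 = 57 ≥ 48 [met]
    (e): 89 − 31 = 58 ≥ 48 [met]
  Stage 2 is satisfied; the department continues to bear the burden.
Stage 3 — burden on department; standard: a heightened civil standard (weight is at least 73).
    (f): 80 ≥ 73 [met]
    (g): 67 < 73 [not met]
  Not every element is met, so the department fails to carry Stage 3.
The analysis ends at Stage 3; the appellant prevails.

appellant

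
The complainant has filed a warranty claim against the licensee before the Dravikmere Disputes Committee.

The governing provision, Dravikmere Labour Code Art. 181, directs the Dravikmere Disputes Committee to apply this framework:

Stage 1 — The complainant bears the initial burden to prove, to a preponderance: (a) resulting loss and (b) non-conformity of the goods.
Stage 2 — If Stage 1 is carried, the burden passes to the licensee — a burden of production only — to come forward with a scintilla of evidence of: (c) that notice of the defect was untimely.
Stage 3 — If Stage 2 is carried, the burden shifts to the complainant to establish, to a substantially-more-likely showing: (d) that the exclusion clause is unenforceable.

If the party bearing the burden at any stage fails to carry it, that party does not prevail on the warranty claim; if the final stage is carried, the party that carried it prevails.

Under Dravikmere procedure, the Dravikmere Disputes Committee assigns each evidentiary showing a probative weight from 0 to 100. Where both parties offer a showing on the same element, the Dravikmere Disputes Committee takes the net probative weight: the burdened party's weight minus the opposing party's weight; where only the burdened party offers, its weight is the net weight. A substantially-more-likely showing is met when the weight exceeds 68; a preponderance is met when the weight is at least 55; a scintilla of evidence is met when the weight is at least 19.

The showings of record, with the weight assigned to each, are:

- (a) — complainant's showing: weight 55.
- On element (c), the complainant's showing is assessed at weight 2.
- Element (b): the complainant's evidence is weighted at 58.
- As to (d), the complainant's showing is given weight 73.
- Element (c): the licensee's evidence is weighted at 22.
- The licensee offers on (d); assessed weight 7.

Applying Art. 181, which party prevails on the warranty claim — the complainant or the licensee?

licensee

Stage 1 (complainant, a preponderance, weight is at least 55): (a) 55 ≥ 55 — meets; (b) 58 ≥ 55 — meets.
  All elements met. The burden passes to the licensee.
Stage 2 (licensee, a scintilla of evidence, weight is at least 19): (c) net 22−2=20 ≥ 19 — meets.
  Stage 2 carried; the burden shifts to the complainant.
Stage 3 (complainant, a substantially-more-likely showing, weight exceeds 68): (d) net 73−7=66 ≤ 68 — fails.
  The complainant does not carry Stage 3.
So the licensee prevails.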